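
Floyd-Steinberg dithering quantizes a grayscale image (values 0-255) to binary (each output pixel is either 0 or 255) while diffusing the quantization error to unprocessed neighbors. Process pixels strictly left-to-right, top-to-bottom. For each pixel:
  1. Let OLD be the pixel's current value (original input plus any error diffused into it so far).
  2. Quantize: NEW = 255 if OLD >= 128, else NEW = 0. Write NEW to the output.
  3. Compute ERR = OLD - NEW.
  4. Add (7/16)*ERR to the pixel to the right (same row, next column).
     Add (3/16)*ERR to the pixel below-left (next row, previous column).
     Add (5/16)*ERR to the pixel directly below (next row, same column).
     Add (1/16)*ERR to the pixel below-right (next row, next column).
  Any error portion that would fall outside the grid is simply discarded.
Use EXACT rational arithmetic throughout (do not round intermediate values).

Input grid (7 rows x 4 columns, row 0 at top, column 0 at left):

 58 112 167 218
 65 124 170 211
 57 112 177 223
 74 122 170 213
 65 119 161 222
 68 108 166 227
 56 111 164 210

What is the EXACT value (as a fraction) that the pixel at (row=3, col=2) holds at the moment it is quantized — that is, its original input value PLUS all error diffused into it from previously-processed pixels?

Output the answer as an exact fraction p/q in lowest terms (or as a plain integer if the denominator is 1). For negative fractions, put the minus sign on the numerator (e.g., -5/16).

Answer: 199653103797/2147483648

Derivation:
(0,0): OLD=58 → NEW=0, ERR=58
(0,1): OLD=1099/8 → NEW=255, ERR=-941/8
(0,2): OLD=14789/128 → NEW=0, ERR=14789/128
(0,3): OLD=549987/2048 → NEW=255, ERR=27747/2048
(1,0): OLD=7817/128 → NEW=0, ERR=7817/128
(1,1): OLD=142591/1024 → NEW=255, ERR=-118529/1024
(1,2): OLD=4936619/32768 → NEW=255, ERR=-3419221/32768
(1,3): OLD=92695965/524288 → NEW=255, ERR=-40997475/524288
(2,0): OLD=890981/16384 → NEW=0, ERR=890981/16384
(2,1): OLD=43972839/524288 → NEW=0, ERR=43972839/524288
(2,2): OLD=166922067/1048576 → NEW=255, ERR=-100464813/1048576
(2,3): OLD=2518675655/16777216 → NEW=255, ERR=-1759514425/16777216
(3,0): OLD=895232469/8388608 → NEW=0, ERR=895232469/8388608
(3,1): OLD=24204043979/134217728 → NEW=255, ERR=-10021476661/134217728
(3,2): OLD=199653103797/2147483648 → NEW=0, ERR=199653103797/2147483648
Target (3,2): original=170, with diffused error = 199653103797/2147483648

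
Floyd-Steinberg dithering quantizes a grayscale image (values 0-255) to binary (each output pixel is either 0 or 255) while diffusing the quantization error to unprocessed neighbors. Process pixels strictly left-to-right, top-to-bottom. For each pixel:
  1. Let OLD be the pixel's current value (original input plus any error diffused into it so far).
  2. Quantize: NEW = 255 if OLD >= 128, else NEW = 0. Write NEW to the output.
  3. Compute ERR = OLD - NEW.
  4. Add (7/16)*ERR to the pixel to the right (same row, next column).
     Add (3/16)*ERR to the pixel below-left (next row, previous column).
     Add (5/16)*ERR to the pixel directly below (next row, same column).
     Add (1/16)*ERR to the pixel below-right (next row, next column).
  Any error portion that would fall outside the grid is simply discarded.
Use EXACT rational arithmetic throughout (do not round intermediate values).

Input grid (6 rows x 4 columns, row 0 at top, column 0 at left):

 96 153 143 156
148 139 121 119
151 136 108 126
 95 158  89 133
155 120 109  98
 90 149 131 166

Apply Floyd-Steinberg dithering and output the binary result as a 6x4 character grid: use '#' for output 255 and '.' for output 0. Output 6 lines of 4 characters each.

(0,0): OLD=96 → NEW=0, ERR=96
(0,1): OLD=195 → NEW=255, ERR=-60
(0,2): OLD=467/4 → NEW=0, ERR=467/4
(0,3): OLD=13253/64 → NEW=255, ERR=-3067/64
(1,0): OLD=667/4 → NEW=255, ERR=-353/4
(1,1): OLD=3505/32 → NEW=0, ERR=3505/32
(1,2): OLD=197293/1024 → NEW=255, ERR=-63827/1024
(1,3): OLD=1377099/16384 → NEW=0, ERR=1377099/16384
(2,0): OLD=73707/512 → NEW=255, ERR=-56853/512
(2,1): OLD=1711233/16384 → NEW=0, ERR=1711233/16384
(2,2): OLD=5138735/32768 → NEW=255, ERR=-3217105/32768
(2,3): OLD=55269079/524288 → NEW=0, ERR=55269079/524288
(3,0): OLD=20940899/262144 → NEW=0, ERR=20940899/262144
(3,1): OLD=839865709/4194304 → NEW=255, ERR=-229681811/4194304
(3,2): OLD=4070502563/67108864 → NEW=0, ERR=4070502563/67108864
(3,3): OLD=200084760053/1073741824 → NEW=255, ERR=-73719405067/1073741824
(4,0): OLD=11388100407/67108864 → NEW=255, ERR=-5724659913/67108864
(4,1): OLD=43987116221/536870912 → NEW=0, ERR=43987116221/536870912
(4,2): OLD=2534108814373/17179869184 → NEW=255, ERR=-1846757827547/17179869184
(4,3): OLD=9155226338451/274877906944 → NEW=0, ERR=9155226338451/274877906944
(5,0): OLD=676069065423/8589934592 → NEW=0, ERR=676069065423/8589934592
(5,1): OLD=50453927225569/274877906944 → NEW=255, ERR=-19639939045151/274877906944
(5,2): OLD=21306935997207/274877906944 → NEW=0, ERR=21306935997207/274877906944
(5,3): OLD=55965767454701/274877906944 → NEW=255, ERR=-14128098816019/274877906944
Row 0: .#.#
Row 1: #.#.
Row 2: #.#.
Row 3: .#.#
Row 4: #.#.
Row 5: .#.#

Answer: .#.#
#.#.
#.#.
.#.#
#.#.
.#.#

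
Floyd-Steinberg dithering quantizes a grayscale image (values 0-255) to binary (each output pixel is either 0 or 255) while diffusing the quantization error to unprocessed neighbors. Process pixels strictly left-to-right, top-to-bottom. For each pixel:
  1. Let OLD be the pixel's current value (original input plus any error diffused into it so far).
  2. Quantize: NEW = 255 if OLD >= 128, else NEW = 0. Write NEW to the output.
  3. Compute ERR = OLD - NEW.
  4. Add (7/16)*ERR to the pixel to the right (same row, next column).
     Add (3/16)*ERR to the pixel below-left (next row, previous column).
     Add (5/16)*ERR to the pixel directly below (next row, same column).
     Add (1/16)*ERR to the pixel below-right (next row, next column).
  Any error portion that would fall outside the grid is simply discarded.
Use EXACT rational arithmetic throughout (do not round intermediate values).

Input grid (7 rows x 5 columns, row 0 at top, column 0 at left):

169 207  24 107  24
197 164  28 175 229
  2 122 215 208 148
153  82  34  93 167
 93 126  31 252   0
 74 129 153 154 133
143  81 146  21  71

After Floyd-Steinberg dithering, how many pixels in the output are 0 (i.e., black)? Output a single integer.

Answer: 19

Derivation:
(0,0): OLD=169 → NEW=255, ERR=-86
(0,1): OLD=1355/8 → NEW=255, ERR=-685/8
(0,2): OLD=-1723/128 → NEW=0, ERR=-1723/128
(0,3): OLD=207075/2048 → NEW=0, ERR=207075/2048
(0,4): OLD=2235957/32768 → NEW=0, ERR=2235957/32768
(1,0): OLD=19721/128 → NEW=255, ERR=-12919/128
(1,1): OLD=87231/1024 → NEW=0, ERR=87231/1024
(1,2): OLD=2446763/32768 → NEW=0, ERR=2446763/32768
(1,3): OLD=32927631/131072 → NEW=255, ERR=-495729/131072
(1,4): OLD=534749645/2097152 → NEW=255, ERR=-24115/2097152
(2,0): OLD=-222299/16384 → NEW=0, ERR=-222299/16384
(2,1): OLD=78840935/524288 → NEW=255, ERR=-54852505/524288
(2,2): OLD=1654037749/8388608 → NEW=255, ERR=-485057291/8388608
(2,3): OLD=24989335055/134217728 → NEW=255, ERR=-9236185585/134217728
(2,4): OLD=252658937513/2147483648 → NEW=0, ERR=252658937513/2147483648
(3,0): OLD=1083331669/8388608 → NEW=255, ERR=-1055763371/8388608
(3,1): OLD=-1170839631/67108864 → NEW=0, ERR=-1170839631/67108864
(3,2): OLD=-23932692117/2147483648 → NEW=0, ERR=-23932692117/2147483648
(3,3): OLD=365354265331/4294967296 → NEW=0, ERR=365354265331/4294967296
(3,4): OLD=16264663908639/68719476736 → NEW=255, ERR=-1258802659041/68719476736
(4,0): OLD=54114935899/1073741824 → NEW=0, ERR=54114935899/1073741824
(4,1): OLD=4557528296667/34359738368 → NEW=255, ERR=-4204204987173/34359738368
(4,2): OLD=-6132587572171/549755813888 → NEW=0, ERR=-6132587572171/549755813888
(4,3): OLD=2371176025404123/8796093022208 → NEW=255, ERR=128172304741083/8796093022208
(4,4): OLD=839817966799229/140737488355328 → NEW=0, ERR=839817966799229/140737488355328
(5,0): OLD=36727705010033/549755813888 → NEW=0, ERR=36727705010033/549755813888
(5,1): OLD=532381310212499/4398046511104 → NEW=0, ERR=532381310212499/4398046511104
(5,2): OLD=27803807493073451/140737488355328 → NEW=255, ERR=-8084252037535189/140737488355328
(5,3): OLD=75347675726497605/562949953421312 → NEW=255, ERR=-68204562395936955/562949953421312
(5,4): OLD=745524950948407143/9007199254740992 → NEW=0, ERR=745524950948407143/9007199254740992
(6,0): OLD=13128982548444769/70368744177664 → NEW=255, ERR=-4815047216859551/70368744177664
(6,1): OLD=185315669876434095/2251799813685248 → NEW=0, ERR=185315669876434095/2251799813685248
(6,2): OLD=5364798372978518901/36028797018963968 → NEW=255, ERR=-3822544866857292939/36028797018963968
(6,3): OLD=-29600867346557105593/576460752303423488 → NEW=0, ERR=-29600867346557105593/576460752303423488
(6,4): OLD=616379855600840187057/9223372036854775808 → NEW=0, ERR=616379855600840187057/9223372036854775808
Output grid:
  Row 0: ##...  (3 black, running=3)
  Row 1: #..##  (2 black, running=5)
  Row 2: .###.  (2 black, running=7)
  Row 3: #...#  (3 black, running=10)
  Row 4: .#.#.  (3 black, running=13)
  Row 5: ..##.  (3 black, running=16)
  Row 6: #.#..  (3 black, running=19)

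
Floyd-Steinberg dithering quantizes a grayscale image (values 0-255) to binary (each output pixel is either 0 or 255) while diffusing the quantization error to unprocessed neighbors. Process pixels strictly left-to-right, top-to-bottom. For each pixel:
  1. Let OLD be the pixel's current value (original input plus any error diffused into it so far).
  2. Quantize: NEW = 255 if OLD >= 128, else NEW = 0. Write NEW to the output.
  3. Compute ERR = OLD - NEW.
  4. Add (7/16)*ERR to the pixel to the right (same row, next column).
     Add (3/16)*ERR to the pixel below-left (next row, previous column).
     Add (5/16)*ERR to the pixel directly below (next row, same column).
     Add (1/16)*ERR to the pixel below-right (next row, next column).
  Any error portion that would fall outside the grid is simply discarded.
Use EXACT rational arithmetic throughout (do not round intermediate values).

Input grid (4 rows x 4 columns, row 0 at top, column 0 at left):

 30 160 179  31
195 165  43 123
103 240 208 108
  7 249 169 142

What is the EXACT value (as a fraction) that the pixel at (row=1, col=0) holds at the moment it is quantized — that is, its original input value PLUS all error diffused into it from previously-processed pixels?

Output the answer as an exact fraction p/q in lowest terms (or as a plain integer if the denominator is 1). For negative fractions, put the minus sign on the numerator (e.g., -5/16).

Answer: 24195/128

Derivation:
(0,0): OLD=30 → NEW=0, ERR=30
(0,1): OLD=1385/8 → NEW=255, ERR=-655/8
(0,2): OLD=18327/128 → NEW=255, ERR=-14313/128
(0,3): OLD=-36703/2048 → NEW=0, ERR=-36703/2048
(1,0): OLD=24195/128 → NEW=255, ERR=-8445/128
Target (1,0): original=195, with diffused error = 24195/128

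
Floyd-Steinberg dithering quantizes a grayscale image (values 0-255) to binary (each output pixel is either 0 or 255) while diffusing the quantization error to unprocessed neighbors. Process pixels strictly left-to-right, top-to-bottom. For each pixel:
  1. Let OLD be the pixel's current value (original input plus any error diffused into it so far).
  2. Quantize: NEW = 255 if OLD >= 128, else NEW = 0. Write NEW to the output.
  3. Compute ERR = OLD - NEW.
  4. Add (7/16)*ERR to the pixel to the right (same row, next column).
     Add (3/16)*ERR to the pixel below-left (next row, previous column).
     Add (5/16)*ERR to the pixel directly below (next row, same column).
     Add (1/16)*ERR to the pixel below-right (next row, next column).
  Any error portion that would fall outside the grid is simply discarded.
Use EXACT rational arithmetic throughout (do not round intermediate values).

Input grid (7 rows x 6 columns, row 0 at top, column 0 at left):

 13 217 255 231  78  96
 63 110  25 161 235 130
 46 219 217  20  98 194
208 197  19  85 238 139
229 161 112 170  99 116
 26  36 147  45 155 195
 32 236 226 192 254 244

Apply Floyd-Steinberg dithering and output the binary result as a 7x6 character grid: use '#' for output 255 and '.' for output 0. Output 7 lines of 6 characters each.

(0,0): OLD=13 → NEW=0, ERR=13
(0,1): OLD=3563/16 → NEW=255, ERR=-517/16
(0,2): OLD=61661/256 → NEW=255, ERR=-3619/256
(0,3): OLD=920843/4096 → NEW=255, ERR=-123637/4096
(0,4): OLD=4246349/65536 → NEW=0, ERR=4246349/65536
(0,5): OLD=130387739/1048576 → NEW=0, ERR=130387739/1048576
(1,0): OLD=15617/256 → NEW=0, ERR=15617/256
(1,1): OLD=255495/2048 → NEW=0, ERR=255495/2048
(1,2): OLD=4422547/65536 → NEW=0, ERR=4422547/65536
(1,3): OLD=50425047/262144 → NEW=255, ERR=-16421673/262144
(1,4): OLD=4182058981/16777216 → NEW=255, ERR=-96131099/16777216
(1,5): OLD=45741776051/268435456 → NEW=255, ERR=-22709265229/268435456
(2,0): OLD=2898493/32768 → NEW=0, ERR=2898493/32768
(2,1): OLD=328361839/1048576 → NEW=255, ERR=60974959/1048576
(2,2): OLD=4355037709/16777216 → NEW=255, ERR=76847629/16777216
(2,3): OLD=747742949/134217728 → NEW=0, ERR=747742949/134217728
(2,4): OLD=338741119535/4294967296 → NEW=0, ERR=338741119535/4294967296
(2,5): OLD=13861415543865/68719476736 → NEW=255, ERR=-3662051023815/68719476736
(3,0): OLD=4136344685/16777216 → NEW=255, ERR=-141845395/16777216
(3,1): OLD=29240717545/134217728 → NEW=255, ERR=-4984803095/134217728
(3,2): OLD=9515248203/1073741824 → NEW=0, ERR=9515248203/1073741824
(3,3): OLD=7263117695713/68719476736 → NEW=0, ERR=7263117695713/68719476736
(3,4): OLD=164510786080961/549755813888 → NEW=255, ERR=24323053539521/549755813888
(3,5): OLD=1289795127211439/8796093022208 → NEW=255, ERR=-953208593451601/8796093022208
(4,0): OLD=471145530307/2147483648 → NEW=255, ERR=-76462799933/2147483648
(4,1): OLD=4636829308775/34359738368 → NEW=255, ERR=-4124903975065/34359738368
(4,2): OLD=87678659987461/1099511627776 → NEW=0, ERR=87678659987461/1099511627776
(4,3): OLD=4341153598516985/17592186044416 → NEW=255, ERR=-144853842809095/17592186044416
(4,4): OLD=26883840930407561/281474976710656 → NEW=0, ERR=26883840930407561/281474976710656
(4,5): OLD=570544471747809055/4503599627370496 → NEW=0, ERR=570544471747809055/4503599627370496
(5,0): OLD=-4198084758747/549755813888 → NEW=0, ERR=-4198084758747/549755813888
(5,1): OLD=138447901362805/17592186044416 → NEW=0, ERR=138447901362805/17592186044416
(5,2): OLD=23406868660671191/140737488355328 → NEW=255, ERR=-12481190869937449/140737488355328
(5,3): OLD=119434263375833133/4503599627370496 → NEW=0, ERR=119434263375833133/4503599627370496
(5,4): OLD=1978778128178320717/9007199254740992 → NEW=255, ERR=-318057681780632243/9007199254740992
(5,5): OLD=32441785529578601841/144115188075855872 → NEW=255, ERR=-4307587429764645519/144115188075855872
(6,0): OLD=8750849397429887/281474976710656 → NEW=0, ERR=8750849397429887/281474976710656
(6,1): OLD=1058144725334367507/4503599627370496 → NEW=255, ERR=-90273179645108973/4503599627370496
(6,2): OLD=3512464727185584091/18014398509481984 → NEW=255, ERR=-1081206892732321829/18014398509481984
(6,3): OLD=46654530717483277775/288230376151711744 → NEW=255, ERR=-26844215201203216945/288230376151711744
(6,4): OLD=914367781464698297519/4611686018427387904 → NEW=255, ERR=-261612153234285618001/4611686018427387904
(6,5): OLD=15320677621466496059753/73786976294838206464 → NEW=255, ERR=-3495001333717246588567/73786976294838206464
Row 0: .###..
Row 1: ...###
Row 2: .##..#
Row 3: ##..##
Row 4: ##.#..
Row 5: ..#.##
Row 6: .#####

Answer: .###..
...###
.##..#
##..##
##.#..
..#.##
.#####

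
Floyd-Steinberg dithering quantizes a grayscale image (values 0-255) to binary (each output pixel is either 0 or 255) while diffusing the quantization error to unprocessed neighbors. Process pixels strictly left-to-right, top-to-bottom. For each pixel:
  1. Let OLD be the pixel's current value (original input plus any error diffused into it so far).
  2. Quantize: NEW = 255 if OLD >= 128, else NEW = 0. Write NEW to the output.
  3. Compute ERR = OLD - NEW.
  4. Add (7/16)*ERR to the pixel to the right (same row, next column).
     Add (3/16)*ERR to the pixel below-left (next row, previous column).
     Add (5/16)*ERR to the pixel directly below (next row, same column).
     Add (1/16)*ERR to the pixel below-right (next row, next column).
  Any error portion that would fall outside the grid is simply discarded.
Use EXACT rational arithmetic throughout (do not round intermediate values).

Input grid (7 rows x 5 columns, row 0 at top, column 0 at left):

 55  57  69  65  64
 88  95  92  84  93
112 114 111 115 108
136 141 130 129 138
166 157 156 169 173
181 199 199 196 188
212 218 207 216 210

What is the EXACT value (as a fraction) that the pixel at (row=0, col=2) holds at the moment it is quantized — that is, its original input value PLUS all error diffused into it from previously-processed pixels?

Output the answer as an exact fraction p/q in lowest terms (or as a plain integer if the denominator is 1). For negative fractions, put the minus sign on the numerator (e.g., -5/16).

Answer: 26743/256

Derivation:
(0,0): OLD=55 → NEW=0, ERR=55
(0,1): OLD=1297/16 → NEW=0, ERR=1297/16
(0,2): OLD=26743/256 → NEW=0, ERR=26743/256
Target (0,2): original=69, with diffused error = 26743/256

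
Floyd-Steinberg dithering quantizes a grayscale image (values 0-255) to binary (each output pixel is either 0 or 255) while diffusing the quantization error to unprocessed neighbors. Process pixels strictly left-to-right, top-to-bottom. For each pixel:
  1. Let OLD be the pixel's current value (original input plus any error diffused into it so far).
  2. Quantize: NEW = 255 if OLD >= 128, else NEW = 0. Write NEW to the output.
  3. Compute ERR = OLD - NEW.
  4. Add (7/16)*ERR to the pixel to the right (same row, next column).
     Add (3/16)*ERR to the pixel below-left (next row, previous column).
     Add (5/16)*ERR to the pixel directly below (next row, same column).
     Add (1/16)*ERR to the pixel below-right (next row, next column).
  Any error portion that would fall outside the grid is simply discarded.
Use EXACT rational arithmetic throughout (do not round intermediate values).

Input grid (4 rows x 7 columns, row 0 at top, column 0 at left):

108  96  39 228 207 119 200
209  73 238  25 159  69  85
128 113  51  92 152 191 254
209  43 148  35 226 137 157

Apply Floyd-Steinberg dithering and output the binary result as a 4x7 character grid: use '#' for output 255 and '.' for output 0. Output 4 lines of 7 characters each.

(0,0): OLD=108 → NEW=0, ERR=108
(0,1): OLD=573/4 → NEW=255, ERR=-447/4
(0,2): OLD=-633/64 → NEW=0, ERR=-633/64
(0,3): OLD=229041/1024 → NEW=255, ERR=-32079/1024
(0,4): OLD=3166935/16384 → NEW=255, ERR=-1010985/16384
(0,5): OLD=24118241/262144 → NEW=0, ERR=24118241/262144
(0,6): OLD=1007688487/4194304 → NEW=255, ERR=-61859033/4194304
(1,0): OLD=14195/64 → NEW=255, ERR=-2125/64
(1,1): OLD=14565/512 → NEW=0, ERR=14565/512
(1,2): OLD=3841993/16384 → NEW=255, ERR=-335927/16384
(1,3): OLD=-389803/65536 → NEW=0, ERR=-389803/65536
(1,4): OLD=639243551/4194304 → NEW=255, ERR=-430303969/4194304
(1,5): OLD=1551726927/33554432 → NEW=0, ERR=1551726927/33554432
(1,6): OLD=57108889537/536870912 → NEW=0, ERR=57108889537/536870912
(2,0): OLD=1007271/8192 → NEW=0, ERR=1007271/8192
(2,1): OLD=44502685/262144 → NEW=255, ERR=-22344035/262144
(2,2): OLD=33406743/4194304 → NEW=0, ERR=33406743/4194304
(2,3): OLD=2453108255/33554432 → NEW=0, ERR=2453108255/33554432
(2,4): OLD=43009789647/268435456 → NEW=255, ERR=-25441251633/268435456
(2,5): OLD=1524885898949/8589934592 → NEW=255, ERR=-665547422011/8589934592
(2,6): OLD=35216615484083/137438953472 → NEW=255, ERR=169682348723/137438953472
(3,0): OLD=970740791/4194304 → NEW=255, ERR=-98806729/4194304
(3,1): OLD=511227115/33554432 → NEW=0, ERR=511227115/33554432
(3,2): OLD=44435521393/268435456 → NEW=255, ERR=-24015519887/268435456
(3,3): OLD=1538455751/1073741824 → NEW=0, ERR=1538455751/1073741824
(3,4): OLD=25708110192695/137438953472 → NEW=255, ERR=-9338822942665/137438953472
(3,5): OLD=85066878930581/1099511627776 → NEW=0, ERR=85066878930581/1099511627776
(3,6): OLD=3279038585418891/17592186044416 → NEW=255, ERR=-1206968855907189/17592186044416
Row 0: .#.##.#
Row 1: #.#.#..
Row 2: .#..###
Row 3: #.#.#.#

Answer: .#.##.#
#.#.#..
.#..###
#.#.#.#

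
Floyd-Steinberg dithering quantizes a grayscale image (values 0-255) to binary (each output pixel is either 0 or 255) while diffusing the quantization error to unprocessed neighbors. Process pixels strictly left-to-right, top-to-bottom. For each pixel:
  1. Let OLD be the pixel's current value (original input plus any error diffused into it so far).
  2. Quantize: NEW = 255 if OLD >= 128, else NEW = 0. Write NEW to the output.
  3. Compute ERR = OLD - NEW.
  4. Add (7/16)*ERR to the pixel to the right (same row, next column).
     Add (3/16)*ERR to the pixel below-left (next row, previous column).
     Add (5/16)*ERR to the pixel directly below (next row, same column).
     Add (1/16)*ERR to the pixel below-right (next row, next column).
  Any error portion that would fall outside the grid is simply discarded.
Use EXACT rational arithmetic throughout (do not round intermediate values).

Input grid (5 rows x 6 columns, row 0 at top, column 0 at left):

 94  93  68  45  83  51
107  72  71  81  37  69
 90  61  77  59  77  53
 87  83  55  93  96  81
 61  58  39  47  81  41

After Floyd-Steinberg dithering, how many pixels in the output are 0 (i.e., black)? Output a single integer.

Answer: 23

Derivation:
(0,0): OLD=94 → NEW=0, ERR=94
(0,1): OLD=1073/8 → NEW=255, ERR=-967/8
(0,2): OLD=1935/128 → NEW=0, ERR=1935/128
(0,3): OLD=105705/2048 → NEW=0, ERR=105705/2048
(0,4): OLD=3459679/32768 → NEW=0, ERR=3459679/32768
(0,5): OLD=50956441/524288 → NEW=0, ERR=50956441/524288
(1,0): OLD=14555/128 → NEW=0, ERR=14555/128
(1,1): OLD=94909/1024 → NEW=0, ERR=94909/1024
(1,2): OLD=3879617/32768 → NEW=0, ERR=3879617/32768
(1,3): OLD=22238861/131072 → NEW=255, ERR=-11184499/131072
(1,4): OLD=453916647/8388608 → NEW=0, ERR=453916647/8388608
(1,5): OLD=17400632865/134217728 → NEW=255, ERR=-16824887775/134217728
(2,0): OLD=2341487/16384 → NEW=255, ERR=-1836433/16384
(2,1): OLD=36821877/524288 → NEW=0, ERR=36821877/524288
(2,2): OLD=1128424735/8388608 → NEW=255, ERR=-1010670305/8388608
(2,3): OLD=-189976985/67108864 → NEW=0, ERR=-189976985/67108864
(2,4): OLD=137082304565/2147483648 → NEW=0, ERR=137082304565/2147483648
(2,5): OLD=1550853905091/34359738368 → NEW=0, ERR=1550853905091/34359738368
(3,0): OLD=546445247/8388608 → NEW=0, ERR=546445247/8388608
(3,1): OLD=6969336851/67108864 → NEW=0, ERR=6969336851/67108864
(3,2): OLD=35778807689/536870912 → NEW=0, ERR=35778807689/536870912
(3,3): OLD=4319381281531/34359738368 → NEW=0, ERR=4319381281531/34359738368
(3,4): OLD=49267052484059/274877906944 → NEW=255, ERR=-20826813786661/274877906944
(3,5): OLD=290034762080757/4398046511104 → NEW=0, ERR=290034762080757/4398046511104
(4,0): OLD=108264071697/1073741824 → NEW=0, ERR=108264071697/1073741824
(4,1): OLD=2596445700381/17179869184 → NEW=255, ERR=-1784420941539/17179869184
(4,2): OLD=24434246332871/549755813888 → NEW=0, ERR=24434246332871/549755813888
(4,3): OLD=841683215249923/8796093022208 → NEW=0, ERR=841683215249923/8796093022208
(4,4): OLD=16805199038221747/140737488355328 → NEW=0, ERR=16805199038221747/140737488355328
(4,5): OLD=245702418902798085/2251799813685248 → NEW=0, ERR=245702418902798085/2251799813685248
Output grid:
  Row 0: .#....  (5 black, running=5)
  Row 1: ...#.#  (4 black, running=9)
  Row 2: #.#...  (4 black, running=13)
  Row 3: ....#.  (5 black, running=18)
  Row 4: .#....  (5 black, running=23)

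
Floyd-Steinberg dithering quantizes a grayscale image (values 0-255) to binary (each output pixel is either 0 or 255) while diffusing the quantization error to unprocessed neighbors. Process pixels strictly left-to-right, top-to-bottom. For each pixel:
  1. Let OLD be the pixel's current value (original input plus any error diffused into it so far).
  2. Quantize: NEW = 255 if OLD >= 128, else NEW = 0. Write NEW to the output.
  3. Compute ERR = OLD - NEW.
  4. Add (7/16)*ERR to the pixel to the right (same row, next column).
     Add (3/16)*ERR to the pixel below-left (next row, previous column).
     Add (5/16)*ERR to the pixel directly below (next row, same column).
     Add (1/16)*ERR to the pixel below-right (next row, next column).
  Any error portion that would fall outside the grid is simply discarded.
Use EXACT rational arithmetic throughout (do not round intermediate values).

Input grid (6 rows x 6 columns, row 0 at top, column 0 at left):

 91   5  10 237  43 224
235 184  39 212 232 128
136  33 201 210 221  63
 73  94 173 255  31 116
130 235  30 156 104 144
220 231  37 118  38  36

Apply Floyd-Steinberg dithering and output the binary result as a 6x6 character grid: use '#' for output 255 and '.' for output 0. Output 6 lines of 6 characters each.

Answer: ...#.#
##.##.
#.###.
..##.#
##...#
##.#..

Derivation:
(0,0): OLD=91 → NEW=0, ERR=91
(0,1): OLD=717/16 → NEW=0, ERR=717/16
(0,2): OLD=7579/256 → NEW=0, ERR=7579/256
(0,3): OLD=1023805/4096 → NEW=255, ERR=-20675/4096
(0,4): OLD=2673323/65536 → NEW=0, ERR=2673323/65536
(0,5): OLD=253594285/1048576 → NEW=255, ERR=-13792595/1048576
(1,0): OLD=69591/256 → NEW=255, ERR=4311/256
(1,1): OLD=443617/2048 → NEW=255, ERR=-78623/2048
(1,2): OLD=2183029/65536 → NEW=0, ERR=2183029/65536
(1,3): OLD=61471377/262144 → NEW=255, ERR=-5375343/262144
(1,4): OLD=3908999763/16777216 → NEW=255, ERR=-369190317/16777216
(1,5): OLD=31356369237/268435456 → NEW=0, ERR=31356369237/268435456
(2,0): OLD=4393019/32768 → NEW=255, ERR=-3962821/32768
(2,1): OLD=-25803463/1048576 → NEW=0, ERR=-25803463/1048576
(2,2): OLD=3261479403/16777216 → NEW=255, ERR=-1016710677/16777216
(2,3): OLD=23492822867/134217728 → NEW=255, ERR=-10732697773/134217728
(2,4): OLD=857959534713/4294967296 → NEW=255, ERR=-237257125767/4294967296
(2,5): OLD=5082523971807/68719476736 → NEW=0, ERR=5082523971807/68719476736
(3,0): OLD=513275019/16777216 → NEW=0, ERR=513275019/16777216
(3,1): OLD=10841242287/134217728 → NEW=0, ERR=10841242287/134217728
(3,2): OLD=185617001725/1073741824 → NEW=255, ERR=-88187163395/1073741824
(3,3): OLD=12364945038327/68719476736 → NEW=255, ERR=-5158521529353/68719476736
(3,4): OLD=-5626464825065/549755813888 → NEW=0, ERR=-5626464825065/549755813888
(3,5): OLD=1153893583574777/8796093022208 → NEW=255, ERR=-1089110137088263/8796093022208
(4,0): OLD=332227601861/2147483648 → NEW=255, ERR=-215380728379/2147483648
(4,1): OLD=6970749022849/34359738368 → NEW=255, ERR=-1790984260991/34359738368
(4,2): OLD=-30233171644109/1099511627776 → NEW=0, ERR=-30233171644109/1099511627776
(4,3): OLD=1996004654805023/17592186044416 → NEW=0, ERR=1996004654805023/17592186044416
(4,4): OLD=34489953455489039/281474976710656 → NEW=0, ERR=34489953455489039/281474976710656
(4,5): OLD=712809648605219337/4503599627370496 → NEW=255, ERR=-435608256374257143/4503599627370496
(5,0): OLD=98342868002067/549755813888 → NEW=255, ERR=-41844864539373/549755813888
(5,1): OLD=2990434943087939/17592186044416 → NEW=255, ERR=-1495572498238141/17592186044416
(5,2): OLD=1298971470943121/140737488355328 → NEW=0, ERR=1298971470943121/140737488355328
(5,3): OLD=805020897432899275/4503599627370496 → NEW=255, ERR=-343397007546577205/4503599627370496
(5,4): OLD=287219777445207339/9007199254740992 → NEW=0, ERR=287219777445207339/9007199254740992
(5,5): OLD=3946281159680340583/144115188075855872 → NEW=0, ERR=3946281159680340583/144115188075855872
Row 0: ...#.#
Row 1: ##.##.
Row 2: #.###.
Row 3: ..##.#
Row 4: ##...#
Row 5: ##.#..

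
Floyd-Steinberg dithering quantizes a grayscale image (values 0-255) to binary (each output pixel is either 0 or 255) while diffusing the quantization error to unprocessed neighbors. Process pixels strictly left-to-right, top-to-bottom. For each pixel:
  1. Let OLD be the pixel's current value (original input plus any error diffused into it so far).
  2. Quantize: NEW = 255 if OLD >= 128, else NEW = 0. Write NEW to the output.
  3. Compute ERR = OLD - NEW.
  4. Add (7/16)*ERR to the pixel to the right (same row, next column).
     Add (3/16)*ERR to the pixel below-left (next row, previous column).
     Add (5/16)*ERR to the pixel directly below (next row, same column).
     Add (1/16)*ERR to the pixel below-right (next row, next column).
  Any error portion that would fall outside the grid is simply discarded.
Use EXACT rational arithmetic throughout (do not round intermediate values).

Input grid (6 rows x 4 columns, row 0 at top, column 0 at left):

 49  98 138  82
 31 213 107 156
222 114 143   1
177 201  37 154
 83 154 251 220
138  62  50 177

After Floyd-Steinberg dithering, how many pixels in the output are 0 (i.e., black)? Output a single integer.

(0,0): OLD=49 → NEW=0, ERR=49
(0,1): OLD=1911/16 → NEW=0, ERR=1911/16
(0,2): OLD=48705/256 → NEW=255, ERR=-16575/256
(0,3): OLD=219847/4096 → NEW=0, ERR=219847/4096
(1,0): OLD=17589/256 → NEW=0, ERR=17589/256
(1,1): OLD=555635/2048 → NEW=255, ERR=33395/2048
(1,2): OLD=7302639/65536 → NEW=0, ERR=7302639/65536
(1,3): OLD=228040889/1048576 → NEW=255, ERR=-39345991/1048576
(2,0): OLD=8078241/32768 → NEW=255, ERR=-277599/32768
(2,1): OLD=147405179/1048576 → NEW=255, ERR=-119981701/1048576
(2,2): OLD=255317671/2097152 → NEW=0, ERR=255317671/2097152
(2,3): OLD=1661002667/33554432 → NEW=0, ERR=1661002667/33554432
(3,0): OLD=2565206289/16777216 → NEW=255, ERR=-1712983791/16777216
(3,1): OLD=38351597455/268435456 → NEW=255, ERR=-30099443825/268435456
(3,2): OLD=120769741169/4294967296 → NEW=0, ERR=120769741169/4294967296
(3,3): OLD=13014119902615/68719476736 → NEW=255, ERR=-4509346665065/68719476736
(4,0): OLD=129145250813/4294967296 → NEW=0, ERR=129145250813/4294967296
(4,1): OLD=4501323020023/34359738368 → NEW=255, ERR=-4260410263817/34359738368
(4,2): OLD=204759756557463/1099511627776 → NEW=255, ERR=-75615708525417/1099511627776
(4,3): OLD=3011140290627665/17592186044416 → NEW=255, ERR=-1474867150698415/17592186044416
(5,0): OLD=68250881557613/549755813888 → NEW=0, ERR=68250881557613/549755813888
(5,1): OLD=1170776292981531/17592186044416 → NEW=0, ERR=1170776292981531/17592186044416
(5,2): OLD=300437334287519/8796093022208 → NEW=0, ERR=300437334287519/8796093022208
(5,3): OLD=45443006467912631/281474976710656 → NEW=255, ERR=-26333112593304649/281474976710656
Output grid:
  Row 0: ..#.  (3 black, running=3)
  Row 1: .#.#  (2 black, running=5)
  Row 2: ##..  (2 black, running=7)
  Row 3: ##.#  (1 black, running=8)
  Row 4: .###  (1 black, running=9)
  Row 5: ...#  (3 black, running=12)

Answer: 12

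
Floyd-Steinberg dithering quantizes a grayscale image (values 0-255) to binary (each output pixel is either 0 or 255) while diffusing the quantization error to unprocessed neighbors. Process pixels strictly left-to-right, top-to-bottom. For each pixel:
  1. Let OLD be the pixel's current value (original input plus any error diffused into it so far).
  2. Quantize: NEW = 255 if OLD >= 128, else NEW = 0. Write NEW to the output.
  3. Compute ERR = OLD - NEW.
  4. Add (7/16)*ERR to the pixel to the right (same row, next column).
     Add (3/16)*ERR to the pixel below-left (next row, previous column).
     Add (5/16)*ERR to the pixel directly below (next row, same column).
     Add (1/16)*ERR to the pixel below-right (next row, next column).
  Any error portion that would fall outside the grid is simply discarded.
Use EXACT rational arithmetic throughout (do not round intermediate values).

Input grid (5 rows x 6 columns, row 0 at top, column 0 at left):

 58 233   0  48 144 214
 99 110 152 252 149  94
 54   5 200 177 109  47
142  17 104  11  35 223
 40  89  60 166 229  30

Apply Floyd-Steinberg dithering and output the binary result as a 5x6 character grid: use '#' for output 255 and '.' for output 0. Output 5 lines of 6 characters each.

(0,0): OLD=58 → NEW=0, ERR=58
(0,1): OLD=2067/8 → NEW=255, ERR=27/8
(0,2): OLD=189/128 → NEW=0, ERR=189/128
(0,3): OLD=99627/2048 → NEW=0, ERR=99627/2048
(0,4): OLD=5415981/32768 → NEW=255, ERR=-2939859/32768
(0,5): OLD=91618619/524288 → NEW=255, ERR=-42074821/524288
(1,0): OLD=15073/128 → NEW=0, ERR=15073/128
(1,1): OLD=170471/1024 → NEW=255, ERR=-90649/1024
(1,2): OLD=4032563/32768 → NEW=0, ERR=4032563/32768
(1,3): OLD=39886871/131072 → NEW=255, ERR=6463511/131072
(1,4): OLD=1094972229/8388608 → NEW=255, ERR=-1044122811/8388608
(1,5): OLD=1189017171/134217728 → NEW=0, ERR=1189017171/134217728
(2,0): OLD=1215709/16384 → NEW=0, ERR=1215709/16384
(2,1): OLD=21093903/524288 → NEW=0, ERR=21093903/524288
(2,2): OLD=2179133805/8388608 → NEW=255, ERR=40038765/8388608
(2,3): OLD=12002550213/67108864 → NEW=255, ERR=-5110210107/67108864
(2,4): OLD=89188638031/2147483648 → NEW=0, ERR=89188638031/2147483648
(2,5): OLD=2067054103577/34359738368 → NEW=0, ERR=2067054103577/34359738368
(3,0): OLD=1448977485/8388608 → NEW=255, ERR=-690117555/8388608
(3,1): OLD=-59524983/67108864 → NEW=0, ERR=-59524983/67108864
(3,2): OLD=50111707339/536870912 → NEW=0, ERR=50111707339/536870912
(3,3): OLD=1241267148353/34359738368 → NEW=0, ERR=1241267148353/34359738368
(3,4): OLD=19325074651489/274877906944 → NEW=0, ERR=19325074651489/274877906944
(3,5): OLD=1210138204347663/4398046511104 → NEW=255, ERR=88636344016143/4398046511104
(4,0): OLD=15166395811/1073741824 → NEW=0, ERR=15166395811/1073741824
(4,1): OLD=1842746326407/17179869184 → NEW=0, ERR=1842746326407/17179869184
(4,2): OLD=78512868405221/549755813888 → NEW=255, ERR=-61674864136219/549755813888
(4,3): OLD=1294993600825305/8796093022208 → NEW=255, ERR=-948010119837735/8796093022208
(4,4): OLD=29534408392819433/140737488355328 → NEW=255, ERR=-6353651137789207/140737488355328
(4,5): OLD=47154689710178239/2251799813685248 → NEW=0, ERR=47154689710178239/2251799813685248
Row 0: .#..##
Row 1: .#.##.
Row 2: ..##..
Row 3: #....#
Row 4: ..###.

Answer: .#..##
.#.##.
..##..
#....#
..###.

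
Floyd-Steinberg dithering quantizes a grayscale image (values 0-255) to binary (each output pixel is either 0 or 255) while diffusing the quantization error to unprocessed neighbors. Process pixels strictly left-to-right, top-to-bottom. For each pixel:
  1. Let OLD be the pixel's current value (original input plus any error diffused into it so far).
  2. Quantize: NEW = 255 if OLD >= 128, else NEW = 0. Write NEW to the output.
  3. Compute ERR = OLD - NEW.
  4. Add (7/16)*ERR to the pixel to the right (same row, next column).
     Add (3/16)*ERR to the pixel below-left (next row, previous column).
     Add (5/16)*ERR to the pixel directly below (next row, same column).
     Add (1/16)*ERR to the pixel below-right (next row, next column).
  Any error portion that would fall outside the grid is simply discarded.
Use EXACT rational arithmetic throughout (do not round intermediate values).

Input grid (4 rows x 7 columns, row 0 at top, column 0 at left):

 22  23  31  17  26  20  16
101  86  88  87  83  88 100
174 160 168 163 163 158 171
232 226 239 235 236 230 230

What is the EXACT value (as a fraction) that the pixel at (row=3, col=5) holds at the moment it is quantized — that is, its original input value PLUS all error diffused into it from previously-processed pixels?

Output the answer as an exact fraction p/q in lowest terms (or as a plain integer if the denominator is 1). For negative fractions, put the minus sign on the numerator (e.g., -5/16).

Answer: 561836190828841/2199023255552

Derivation:
(0,0): OLD=22 → NEW=0, ERR=22
(0,1): OLD=261/8 → NEW=0, ERR=261/8
(0,2): OLD=5795/128 → NEW=0, ERR=5795/128
(0,3): OLD=75381/2048 → NEW=0, ERR=75381/2048
(0,4): OLD=1379635/32768 → NEW=0, ERR=1379635/32768
(0,5): OLD=20143205/524288 → NEW=0, ERR=20143205/524288
(0,6): OLD=275220163/8388608 → NEW=0, ERR=275220163/8388608
(1,0): OLD=14591/128 → NEW=0, ERR=14591/128
(1,1): OLD=159673/1024 → NEW=255, ERR=-101447/1024
(1,2): OLD=2219885/32768 → NEW=0, ERR=2219885/32768
(1,3): OLD=18201289/131072 → NEW=255, ERR=-15222071/131072
(1,4): OLD=460134427/8388608 → NEW=0, ERR=460134427/8388608
(1,5): OLD=8911202251/67108864 → NEW=255, ERR=-8201558069/67108864
(1,6): OLD=63550412677/1073741824 → NEW=0, ERR=63550412677/1073741824
(2,0): OLD=3130115/16384 → NEW=255, ERR=-1047805/16384
(2,1): OLD=63380241/524288 → NEW=0, ERR=63380241/524288
(2,2): OLD=1795932915/8388608 → NEW=255, ERR=-343162125/8388608
(2,3): OLD=8276492955/67108864 → NEW=0, ERR=8276492955/67108864
(2,4): OLD=109481185259/536870912 → NEW=255, ERR=-27420897301/536870912
(2,5): OLD=1923950568025/17179869184 → NEW=0, ERR=1923950568025/17179869184
(2,6): OLD=63456210212095/274877906944 → NEW=255, ERR=-6637656058625/274877906944
(3,0): OLD=1968648979/8388608 → NEW=255, ERR=-170446061/8388608
(3,1): OLD=16322270423/67108864 → NEW=255, ERR=-790489897/67108864
(3,2): OLD=135153265685/536870912 → NEW=255, ERR=-1748816875/536870912
(3,3): OLD=558306890323/2147483648 → NEW=255, ERR=10698560083/2147483648
(3,4): OLD=68973595735827/274877906944 → NEW=255, ERR=-1120270534893/274877906944
(3,5): OLD=561836190828841/2199023255552 → NEW=255, ERR=1085260663081/2199023255552
Target (3,5): original=230, with diffused error = 561836190828841/2199023255552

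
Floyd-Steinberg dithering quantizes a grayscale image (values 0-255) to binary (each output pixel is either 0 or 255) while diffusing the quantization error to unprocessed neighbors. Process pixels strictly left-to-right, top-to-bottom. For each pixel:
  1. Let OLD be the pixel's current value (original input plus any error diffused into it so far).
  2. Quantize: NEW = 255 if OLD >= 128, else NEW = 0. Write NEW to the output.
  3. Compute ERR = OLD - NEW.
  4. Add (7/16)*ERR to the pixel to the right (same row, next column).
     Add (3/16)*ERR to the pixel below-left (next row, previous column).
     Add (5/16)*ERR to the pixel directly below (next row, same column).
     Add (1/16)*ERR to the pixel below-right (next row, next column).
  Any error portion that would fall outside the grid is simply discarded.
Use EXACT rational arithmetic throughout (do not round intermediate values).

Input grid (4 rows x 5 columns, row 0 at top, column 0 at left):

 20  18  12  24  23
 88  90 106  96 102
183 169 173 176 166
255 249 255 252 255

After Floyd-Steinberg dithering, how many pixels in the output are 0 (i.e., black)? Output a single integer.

Answer: 9

Derivation:
(0,0): OLD=20 → NEW=0, ERR=20
(0,1): OLD=107/4 → NEW=0, ERR=107/4
(0,2): OLD=1517/64 → NEW=0, ERR=1517/64
(0,3): OLD=35195/1024 → NEW=0, ERR=35195/1024
(0,4): OLD=623197/16384 → NEW=0, ERR=623197/16384
(1,0): OLD=6353/64 → NEW=0, ERR=6353/64
(1,1): OLD=75511/512 → NEW=255, ERR=-55049/512
(1,2): OLD=1220355/16384 → NEW=0, ERR=1220355/16384
(1,3): OLD=9695463/65536 → NEW=255, ERR=-7016217/65536
(1,4): OLD=72557653/1048576 → NEW=0, ERR=72557653/1048576
(2,0): OLD=1588109/8192 → NEW=255, ERR=-500851/8192
(2,1): OLD=33770015/262144 → NEW=255, ERR=-33076705/262144
(2,2): OLD=479326365/4194304 → NEW=0, ERR=479326365/4194304
(2,3): OLD=14104357895/67108864 → NEW=255, ERR=-3008402425/67108864
(2,4): OLD=173216168561/1073741824 → NEW=255, ERR=-100587996559/1073741824
(3,0): OLD=890181245/4194304 → NEW=255, ERR=-179366275/4194304
(3,1): OLD=6994975097/33554432 → NEW=255, ERR=-1561405063/33554432
(3,2): OLD=272797759683/1073741824 → NEW=255, ERR=-1006405437/1073741824
(3,3): OLD=487819195259/2147483648 → NEW=255, ERR=-59789134981/2147483648
(3,4): OLD=7241060495783/34359738368 → NEW=255, ERR=-1520672788057/34359738368
Output grid:
  Row 0: .....  (5 black, running=5)
  Row 1: .#.#.  (3 black, running=8)
  Row 2: ##.##  (1 black, running=9)
  Row 3: #####  (0 black, running=9)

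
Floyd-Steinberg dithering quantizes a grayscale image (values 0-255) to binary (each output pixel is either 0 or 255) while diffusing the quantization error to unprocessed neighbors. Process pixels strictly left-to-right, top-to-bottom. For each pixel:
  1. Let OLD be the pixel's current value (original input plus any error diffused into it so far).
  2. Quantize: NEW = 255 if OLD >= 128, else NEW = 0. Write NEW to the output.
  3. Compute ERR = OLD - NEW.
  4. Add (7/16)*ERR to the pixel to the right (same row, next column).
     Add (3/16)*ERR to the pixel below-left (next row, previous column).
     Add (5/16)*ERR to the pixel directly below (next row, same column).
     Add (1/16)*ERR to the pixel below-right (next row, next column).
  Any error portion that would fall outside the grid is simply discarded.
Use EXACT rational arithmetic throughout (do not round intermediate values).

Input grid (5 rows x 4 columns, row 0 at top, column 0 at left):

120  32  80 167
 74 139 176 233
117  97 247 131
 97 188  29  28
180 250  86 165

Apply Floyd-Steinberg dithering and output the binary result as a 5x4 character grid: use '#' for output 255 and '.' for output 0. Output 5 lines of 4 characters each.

(0,0): OLD=120 → NEW=0, ERR=120
(0,1): OLD=169/2 → NEW=0, ERR=169/2
(0,2): OLD=3743/32 → NEW=0, ERR=3743/32
(0,3): OLD=111705/512 → NEW=255, ERR=-18855/512
(1,0): OLD=4075/32 → NEW=0, ERR=4075/32
(1,1): OLD=64141/256 → NEW=255, ERR=-1139/256
(1,2): OLD=1711985/8192 → NEW=255, ERR=-376975/8192
(1,3): OLD=27350759/131072 → NEW=255, ERR=-6072601/131072
(2,0): OLD=638815/4096 → NEW=255, ERR=-405665/4096
(2,1): OLD=6764709/131072 → NEW=0, ERR=6764709/131072
(2,2): OLD=64548817/262144 → NEW=255, ERR=-2297903/262144
(2,3): OLD=460579293/4194304 → NEW=0, ERR=460579293/4194304
(3,0): OLD=158811471/2097152 → NEW=0, ERR=158811471/2097152
(3,1): OLD=7698240081/33554432 → NEW=255, ERR=-858140079/33554432
(3,2): OLD=20877286511/536870912 → NEW=0, ERR=20877286511/536870912
(3,3): OLD=676723816329/8589934592 → NEW=0, ERR=676723816329/8589934592
(4,0): OLD=106767261603/536870912 → NEW=255, ERR=-30134820957/536870912
(4,1): OLD=985588145545/4294967296 → NEW=255, ERR=-109628514935/4294967296
(4,2): OLD=13765621299145/137438953472 → NEW=0, ERR=13765621299145/137438953472
(4,3): OLD=518680676913231/2199023255552 → NEW=255, ERR=-42070253252529/2199023255552
Row 0: ...#
Row 1: .###
Row 2: #.#.
Row 3: .#..
Row 4: ##.#

Answer: ...#
.###
#.#.
.#..
##.#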